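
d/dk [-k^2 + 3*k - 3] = 3 - 2*k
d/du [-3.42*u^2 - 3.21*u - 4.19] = -6.84*u - 3.21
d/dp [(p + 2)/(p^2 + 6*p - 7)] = (p^2 + 6*p - 2*(p + 2)*(p + 3) - 7)/(p^2 + 6*p - 7)^2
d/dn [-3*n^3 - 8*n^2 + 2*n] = -9*n^2 - 16*n + 2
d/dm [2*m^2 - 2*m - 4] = 4*m - 2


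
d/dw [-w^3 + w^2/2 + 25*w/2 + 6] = -3*w^2 + w + 25/2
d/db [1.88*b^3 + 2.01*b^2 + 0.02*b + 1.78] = 5.64*b^2 + 4.02*b + 0.02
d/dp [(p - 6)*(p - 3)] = 2*p - 9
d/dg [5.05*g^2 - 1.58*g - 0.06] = 10.1*g - 1.58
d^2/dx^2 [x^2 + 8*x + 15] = 2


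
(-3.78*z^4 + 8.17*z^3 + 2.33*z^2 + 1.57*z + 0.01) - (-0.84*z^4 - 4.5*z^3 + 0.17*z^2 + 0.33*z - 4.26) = -2.94*z^4 + 12.67*z^3 + 2.16*z^2 + 1.24*z + 4.27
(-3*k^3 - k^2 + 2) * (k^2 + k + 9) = -3*k^5 - 4*k^4 - 28*k^3 - 7*k^2 + 2*k + 18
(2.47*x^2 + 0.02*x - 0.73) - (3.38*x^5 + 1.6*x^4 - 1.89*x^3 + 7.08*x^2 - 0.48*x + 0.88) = -3.38*x^5 - 1.6*x^4 + 1.89*x^3 - 4.61*x^2 + 0.5*x - 1.61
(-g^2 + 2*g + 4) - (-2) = -g^2 + 2*g + 6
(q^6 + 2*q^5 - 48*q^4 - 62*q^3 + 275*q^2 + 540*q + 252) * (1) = q^6 + 2*q^5 - 48*q^4 - 62*q^3 + 275*q^2 + 540*q + 252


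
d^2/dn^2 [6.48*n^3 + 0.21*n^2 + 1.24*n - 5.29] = 38.88*n + 0.42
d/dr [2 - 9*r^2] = -18*r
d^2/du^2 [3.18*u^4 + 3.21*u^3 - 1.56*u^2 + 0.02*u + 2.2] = 38.16*u^2 + 19.26*u - 3.12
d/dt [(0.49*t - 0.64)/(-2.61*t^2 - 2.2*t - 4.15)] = (1.2789*t^2 - 3.3408*t - 3.4415)/(6.8121*t^4 + 11.484*t^3 + 26.503*t^2 + 18.26*t + 17.2225)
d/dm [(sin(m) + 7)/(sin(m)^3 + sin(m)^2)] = (-22*sin(m) + cos(2*m) - 15)*cos(m)/((sin(m) + 1)^2*sin(m)^3)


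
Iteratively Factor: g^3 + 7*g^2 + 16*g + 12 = (g + 2)*(g^2 + 5*g + 6) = (g + 2)*(g + 3)*(g + 2)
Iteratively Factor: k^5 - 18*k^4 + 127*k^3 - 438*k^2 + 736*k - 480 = (k - 2)*(k^4 - 16*k^3 + 95*k^2 - 248*k + 240) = (k - 3)*(k - 2)*(k^3 - 13*k^2 + 56*k - 80) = (k - 4)*(k - 3)*(k - 2)*(k^2 - 9*k + 20) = (k - 4)^2*(k - 3)*(k - 2)*(k - 5)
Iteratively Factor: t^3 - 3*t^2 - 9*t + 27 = (t + 3)*(t^2 - 6*t + 9) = (t - 3)*(t + 3)*(t - 3)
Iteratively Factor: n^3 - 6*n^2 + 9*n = (n - 3)*(n^2 - 3*n) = (n - 3)^2*(n)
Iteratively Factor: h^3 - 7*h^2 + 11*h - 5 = (h - 1)*(h^2 - 6*h + 5) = (h - 1)^2*(h - 5)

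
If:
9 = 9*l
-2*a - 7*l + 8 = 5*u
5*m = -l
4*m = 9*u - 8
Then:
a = -3/2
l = 1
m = -1/5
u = 4/5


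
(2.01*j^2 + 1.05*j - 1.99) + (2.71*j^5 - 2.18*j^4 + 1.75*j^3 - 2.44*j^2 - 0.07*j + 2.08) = 2.71*j^5 - 2.18*j^4 + 1.75*j^3 - 0.43*j^2 + 0.98*j + 0.0900000000000001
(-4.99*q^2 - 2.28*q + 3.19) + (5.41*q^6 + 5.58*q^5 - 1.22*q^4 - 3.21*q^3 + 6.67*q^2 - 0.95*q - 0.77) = 5.41*q^6 + 5.58*q^5 - 1.22*q^4 - 3.21*q^3 + 1.68*q^2 - 3.23*q + 2.42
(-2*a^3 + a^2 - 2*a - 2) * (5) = -10*a^3 + 5*a^2 - 10*a - 10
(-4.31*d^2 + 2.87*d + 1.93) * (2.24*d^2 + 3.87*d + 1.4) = -9.6544*d^4 - 10.2509*d^3 + 9.3961*d^2 + 11.4871*d + 2.702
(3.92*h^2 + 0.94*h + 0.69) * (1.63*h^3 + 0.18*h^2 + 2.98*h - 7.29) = 6.3896*h^5 + 2.2378*h^4 + 12.9755*h^3 - 25.6514*h^2 - 4.7964*h - 5.0301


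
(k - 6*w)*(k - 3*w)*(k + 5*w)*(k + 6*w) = k^4 + 2*k^3*w - 51*k^2*w^2 - 72*k*w^3 + 540*w^4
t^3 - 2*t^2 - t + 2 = (t - 2)*(t - 1)*(t + 1)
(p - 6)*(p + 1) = p^2 - 5*p - 6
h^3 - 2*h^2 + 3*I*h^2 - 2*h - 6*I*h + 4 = (h - 2)*(h + I)*(h + 2*I)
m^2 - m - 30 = (m - 6)*(m + 5)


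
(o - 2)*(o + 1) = o^2 - o - 2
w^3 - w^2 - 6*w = w*(w - 3)*(w + 2)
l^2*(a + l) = a*l^2 + l^3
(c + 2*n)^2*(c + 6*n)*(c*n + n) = c^4*n + 10*c^3*n^2 + c^3*n + 28*c^2*n^3 + 10*c^2*n^2 + 24*c*n^4 + 28*c*n^3 + 24*n^4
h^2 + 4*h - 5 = (h - 1)*(h + 5)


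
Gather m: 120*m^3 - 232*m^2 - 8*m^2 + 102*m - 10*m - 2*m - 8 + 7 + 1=120*m^3 - 240*m^2 + 90*m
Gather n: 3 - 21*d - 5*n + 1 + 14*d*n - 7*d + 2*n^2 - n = -28*d + 2*n^2 + n*(14*d - 6) + 4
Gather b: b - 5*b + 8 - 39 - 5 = -4*b - 36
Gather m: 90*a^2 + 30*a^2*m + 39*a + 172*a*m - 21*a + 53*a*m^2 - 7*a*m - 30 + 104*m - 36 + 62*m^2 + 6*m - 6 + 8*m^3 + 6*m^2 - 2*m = 90*a^2 + 18*a + 8*m^3 + m^2*(53*a + 68) + m*(30*a^2 + 165*a + 108) - 72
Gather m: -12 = -12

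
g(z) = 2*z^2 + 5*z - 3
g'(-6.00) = -19.00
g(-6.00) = 39.00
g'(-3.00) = -7.00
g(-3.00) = 0.00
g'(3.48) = 18.92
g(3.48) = 38.62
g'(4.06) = 21.24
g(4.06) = 50.27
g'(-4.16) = -11.64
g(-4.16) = 10.81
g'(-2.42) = -4.68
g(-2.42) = -3.39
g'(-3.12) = -7.48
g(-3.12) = 0.87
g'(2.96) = 16.84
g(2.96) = 29.32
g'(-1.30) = -0.20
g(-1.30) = -6.12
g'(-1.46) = -0.84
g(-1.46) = -6.04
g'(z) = 4*z + 5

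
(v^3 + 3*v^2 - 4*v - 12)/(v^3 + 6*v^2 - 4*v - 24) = (v + 3)/(v + 6)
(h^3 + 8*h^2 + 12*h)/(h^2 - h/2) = 2*(h^2 + 8*h + 12)/(2*h - 1)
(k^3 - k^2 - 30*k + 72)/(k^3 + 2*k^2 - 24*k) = (k - 3)/k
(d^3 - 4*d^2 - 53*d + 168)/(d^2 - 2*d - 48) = (d^2 + 4*d - 21)/(d + 6)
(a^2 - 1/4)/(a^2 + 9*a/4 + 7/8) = 2*(2*a - 1)/(4*a + 7)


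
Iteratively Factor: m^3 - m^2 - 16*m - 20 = (m - 5)*(m^2 + 4*m + 4) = (m - 5)*(m + 2)*(m + 2)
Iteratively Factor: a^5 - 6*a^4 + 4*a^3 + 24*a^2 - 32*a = (a)*(a^4 - 6*a^3 + 4*a^2 + 24*a - 32) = a*(a - 2)*(a^3 - 4*a^2 - 4*a + 16) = a*(a - 2)^2*(a^2 - 2*a - 8) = a*(a - 2)^2*(a + 2)*(a - 4)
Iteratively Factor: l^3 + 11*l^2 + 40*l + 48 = (l + 4)*(l^2 + 7*l + 12) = (l + 4)^2*(l + 3)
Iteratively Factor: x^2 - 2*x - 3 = (x - 3)*(x + 1)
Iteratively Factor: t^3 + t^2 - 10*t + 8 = (t - 2)*(t^2 + 3*t - 4) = (t - 2)*(t - 1)*(t + 4)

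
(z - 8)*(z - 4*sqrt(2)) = z^2 - 8*z - 4*sqrt(2)*z + 32*sqrt(2)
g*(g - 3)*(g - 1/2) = g^3 - 7*g^2/2 + 3*g/2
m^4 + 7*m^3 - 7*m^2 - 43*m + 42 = (m - 2)*(m - 1)*(m + 3)*(m + 7)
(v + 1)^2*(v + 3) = v^3 + 5*v^2 + 7*v + 3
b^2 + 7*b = b*(b + 7)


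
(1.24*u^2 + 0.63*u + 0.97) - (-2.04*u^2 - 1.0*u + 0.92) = 3.28*u^2 + 1.63*u + 0.0499999999999999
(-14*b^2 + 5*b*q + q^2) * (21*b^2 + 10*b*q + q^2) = -294*b^4 - 35*b^3*q + 57*b^2*q^2 + 15*b*q^3 + q^4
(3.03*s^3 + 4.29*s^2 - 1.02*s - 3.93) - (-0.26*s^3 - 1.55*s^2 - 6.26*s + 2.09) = 3.29*s^3 + 5.84*s^2 + 5.24*s - 6.02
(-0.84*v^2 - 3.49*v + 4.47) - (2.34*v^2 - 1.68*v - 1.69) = -3.18*v^2 - 1.81*v + 6.16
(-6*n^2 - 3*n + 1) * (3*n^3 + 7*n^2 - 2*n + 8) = -18*n^5 - 51*n^4 - 6*n^3 - 35*n^2 - 26*n + 8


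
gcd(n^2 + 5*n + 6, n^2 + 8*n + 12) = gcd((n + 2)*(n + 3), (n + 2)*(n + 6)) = n + 2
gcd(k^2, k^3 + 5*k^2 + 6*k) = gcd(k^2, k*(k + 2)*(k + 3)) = k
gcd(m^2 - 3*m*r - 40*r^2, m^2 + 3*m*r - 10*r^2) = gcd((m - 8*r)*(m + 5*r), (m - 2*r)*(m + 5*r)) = m + 5*r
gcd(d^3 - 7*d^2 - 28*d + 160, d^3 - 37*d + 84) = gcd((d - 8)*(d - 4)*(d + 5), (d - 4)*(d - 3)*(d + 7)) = d - 4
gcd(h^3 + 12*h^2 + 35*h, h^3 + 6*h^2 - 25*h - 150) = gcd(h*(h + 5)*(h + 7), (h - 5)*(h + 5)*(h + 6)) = h + 5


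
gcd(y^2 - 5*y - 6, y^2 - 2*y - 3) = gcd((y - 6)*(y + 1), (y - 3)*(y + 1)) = y + 1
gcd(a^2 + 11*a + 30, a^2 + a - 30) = a + 6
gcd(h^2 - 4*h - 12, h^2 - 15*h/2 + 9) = h - 6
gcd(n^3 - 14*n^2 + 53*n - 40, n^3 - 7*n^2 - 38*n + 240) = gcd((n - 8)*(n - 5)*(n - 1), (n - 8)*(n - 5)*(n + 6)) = n^2 - 13*n + 40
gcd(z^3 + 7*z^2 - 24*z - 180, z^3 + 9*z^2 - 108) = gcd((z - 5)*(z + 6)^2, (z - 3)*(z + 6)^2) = z^2 + 12*z + 36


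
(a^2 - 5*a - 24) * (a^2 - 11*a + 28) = a^4 - 16*a^3 + 59*a^2 + 124*a - 672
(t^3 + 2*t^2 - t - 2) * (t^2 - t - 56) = t^5 + t^4 - 59*t^3 - 113*t^2 + 58*t + 112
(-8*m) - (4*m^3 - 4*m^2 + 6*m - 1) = -4*m^3 + 4*m^2 - 14*m + 1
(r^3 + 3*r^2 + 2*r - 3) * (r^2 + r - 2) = r^5 + 4*r^4 + 3*r^3 - 7*r^2 - 7*r + 6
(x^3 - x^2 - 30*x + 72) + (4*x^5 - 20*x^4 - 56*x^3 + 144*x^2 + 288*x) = 4*x^5 - 20*x^4 - 55*x^3 + 143*x^2 + 258*x + 72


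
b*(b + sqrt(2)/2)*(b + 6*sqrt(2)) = b^3 + 13*sqrt(2)*b^2/2 + 6*b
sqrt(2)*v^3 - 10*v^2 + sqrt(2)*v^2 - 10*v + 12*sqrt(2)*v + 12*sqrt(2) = (v - 3*sqrt(2))*(v - 2*sqrt(2))*(sqrt(2)*v + sqrt(2))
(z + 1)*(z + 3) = z^2 + 4*z + 3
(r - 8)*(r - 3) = r^2 - 11*r + 24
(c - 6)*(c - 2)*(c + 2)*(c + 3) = c^4 - 3*c^3 - 22*c^2 + 12*c + 72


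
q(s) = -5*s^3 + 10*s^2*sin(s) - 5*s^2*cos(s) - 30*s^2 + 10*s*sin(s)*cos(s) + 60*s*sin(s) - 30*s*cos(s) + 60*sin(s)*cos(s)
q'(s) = 5*s^2*sin(s) + 10*s^2*cos(s) - 15*s^2 - 10*s*sin(s)^2 + 50*s*sin(s) + 10*s*cos(s)^2 + 50*s*cos(s) - 60*s - 60*sin(s)^2 + 10*sin(s)*cos(s) + 60*sin(s) + 60*cos(s)^2 - 30*cos(s)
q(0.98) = 36.53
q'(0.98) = 15.38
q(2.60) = -117.60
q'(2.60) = -249.77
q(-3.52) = -234.97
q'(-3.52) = 96.26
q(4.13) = -1051.75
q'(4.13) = -1023.76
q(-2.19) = -29.62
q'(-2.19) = 125.66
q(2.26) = -48.06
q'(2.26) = -164.95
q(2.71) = -146.99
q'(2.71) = -285.33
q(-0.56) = -3.93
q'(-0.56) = -16.22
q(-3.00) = -162.66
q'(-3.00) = 170.65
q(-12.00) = 4375.38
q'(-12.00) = -680.82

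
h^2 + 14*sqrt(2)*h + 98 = (h + 7*sqrt(2))^2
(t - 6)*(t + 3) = t^2 - 3*t - 18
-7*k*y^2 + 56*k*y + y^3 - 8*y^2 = y*(-7*k + y)*(y - 8)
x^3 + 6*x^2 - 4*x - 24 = (x - 2)*(x + 2)*(x + 6)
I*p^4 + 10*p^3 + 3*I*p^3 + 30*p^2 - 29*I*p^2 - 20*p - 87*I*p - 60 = (p + 3)*(p - 5*I)*(p - 4*I)*(I*p + 1)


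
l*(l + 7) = l^2 + 7*l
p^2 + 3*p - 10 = (p - 2)*(p + 5)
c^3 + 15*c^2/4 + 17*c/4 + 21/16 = (c + 1/2)*(c + 3/2)*(c + 7/4)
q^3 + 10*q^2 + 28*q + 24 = (q + 2)^2*(q + 6)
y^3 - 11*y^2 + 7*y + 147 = (y - 7)^2*(y + 3)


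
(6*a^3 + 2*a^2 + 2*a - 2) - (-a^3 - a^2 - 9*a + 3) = 7*a^3 + 3*a^2 + 11*a - 5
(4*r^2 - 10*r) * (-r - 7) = -4*r^3 - 18*r^2 + 70*r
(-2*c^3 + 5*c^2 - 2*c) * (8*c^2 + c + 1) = -16*c^5 + 38*c^4 - 13*c^3 + 3*c^2 - 2*c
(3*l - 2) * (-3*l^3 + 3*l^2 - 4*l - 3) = -9*l^4 + 15*l^3 - 18*l^2 - l + 6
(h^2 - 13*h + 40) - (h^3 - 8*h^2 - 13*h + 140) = -h^3 + 9*h^2 - 100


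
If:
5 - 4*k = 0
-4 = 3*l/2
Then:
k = 5/4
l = -8/3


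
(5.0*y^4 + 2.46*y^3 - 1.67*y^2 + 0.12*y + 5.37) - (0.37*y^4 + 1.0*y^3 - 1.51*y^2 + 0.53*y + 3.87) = 4.63*y^4 + 1.46*y^3 - 0.16*y^2 - 0.41*y + 1.5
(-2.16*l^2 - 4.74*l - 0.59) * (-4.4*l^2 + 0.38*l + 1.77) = 9.504*l^4 + 20.0352*l^3 - 3.0284*l^2 - 8.614*l - 1.0443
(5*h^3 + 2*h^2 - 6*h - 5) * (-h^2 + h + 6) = -5*h^5 + 3*h^4 + 38*h^3 + 11*h^2 - 41*h - 30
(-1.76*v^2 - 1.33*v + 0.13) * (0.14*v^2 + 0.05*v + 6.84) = -0.2464*v^4 - 0.2742*v^3 - 12.0867*v^2 - 9.0907*v + 0.8892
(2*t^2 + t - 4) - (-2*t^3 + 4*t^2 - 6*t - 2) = 2*t^3 - 2*t^2 + 7*t - 2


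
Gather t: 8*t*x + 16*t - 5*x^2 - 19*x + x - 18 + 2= t*(8*x + 16) - 5*x^2 - 18*x - 16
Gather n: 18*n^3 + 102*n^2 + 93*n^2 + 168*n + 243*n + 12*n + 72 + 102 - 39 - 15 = 18*n^3 + 195*n^2 + 423*n + 120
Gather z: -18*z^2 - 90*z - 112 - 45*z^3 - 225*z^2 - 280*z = -45*z^3 - 243*z^2 - 370*z - 112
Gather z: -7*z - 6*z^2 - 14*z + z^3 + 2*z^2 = z^3 - 4*z^2 - 21*z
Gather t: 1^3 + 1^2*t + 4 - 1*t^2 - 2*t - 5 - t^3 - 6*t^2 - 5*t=-t^3 - 7*t^2 - 6*t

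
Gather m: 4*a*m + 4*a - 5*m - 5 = 4*a + m*(4*a - 5) - 5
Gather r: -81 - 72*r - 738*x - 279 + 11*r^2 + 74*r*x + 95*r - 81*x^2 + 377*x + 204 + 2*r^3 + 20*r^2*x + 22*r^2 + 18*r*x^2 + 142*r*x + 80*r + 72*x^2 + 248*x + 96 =2*r^3 + r^2*(20*x + 33) + r*(18*x^2 + 216*x + 103) - 9*x^2 - 113*x - 60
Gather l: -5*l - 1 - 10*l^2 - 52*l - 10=-10*l^2 - 57*l - 11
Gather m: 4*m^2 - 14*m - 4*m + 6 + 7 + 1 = 4*m^2 - 18*m + 14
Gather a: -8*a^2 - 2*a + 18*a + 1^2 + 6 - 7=-8*a^2 + 16*a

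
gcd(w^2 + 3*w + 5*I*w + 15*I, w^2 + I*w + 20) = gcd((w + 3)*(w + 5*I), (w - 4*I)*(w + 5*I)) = w + 5*I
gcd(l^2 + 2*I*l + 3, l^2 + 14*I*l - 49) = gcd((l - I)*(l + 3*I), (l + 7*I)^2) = 1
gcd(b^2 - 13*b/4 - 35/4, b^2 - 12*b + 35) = b - 5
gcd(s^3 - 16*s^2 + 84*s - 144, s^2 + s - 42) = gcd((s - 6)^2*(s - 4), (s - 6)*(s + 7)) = s - 6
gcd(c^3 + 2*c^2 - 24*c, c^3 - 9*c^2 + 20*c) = c^2 - 4*c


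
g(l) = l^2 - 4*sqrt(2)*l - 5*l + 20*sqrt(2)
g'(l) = 2*l - 4*sqrt(2) - 5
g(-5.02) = 106.98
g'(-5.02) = -20.70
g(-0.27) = 31.23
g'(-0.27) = -11.20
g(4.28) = 0.99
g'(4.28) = -2.10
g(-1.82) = 50.99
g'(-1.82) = -14.30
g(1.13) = 17.52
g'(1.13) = -8.40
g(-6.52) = 140.28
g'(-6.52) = -23.70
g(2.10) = 10.31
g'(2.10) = -6.46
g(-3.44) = 76.78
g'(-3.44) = -17.54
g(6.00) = 0.34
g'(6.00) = 1.34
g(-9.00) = 205.20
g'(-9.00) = -28.66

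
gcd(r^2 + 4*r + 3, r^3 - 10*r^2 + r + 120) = r + 3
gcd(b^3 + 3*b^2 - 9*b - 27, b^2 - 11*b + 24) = b - 3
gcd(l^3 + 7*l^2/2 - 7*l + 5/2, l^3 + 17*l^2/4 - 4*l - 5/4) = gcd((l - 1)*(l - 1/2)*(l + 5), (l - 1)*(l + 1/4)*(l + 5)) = l^2 + 4*l - 5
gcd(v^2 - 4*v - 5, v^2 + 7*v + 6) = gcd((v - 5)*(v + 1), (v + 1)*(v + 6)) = v + 1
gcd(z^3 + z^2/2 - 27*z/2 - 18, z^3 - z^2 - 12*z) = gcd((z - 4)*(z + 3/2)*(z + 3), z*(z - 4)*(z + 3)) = z^2 - z - 12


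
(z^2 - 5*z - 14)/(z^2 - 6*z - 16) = (z - 7)/(z - 8)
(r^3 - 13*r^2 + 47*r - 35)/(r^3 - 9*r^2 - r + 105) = (r - 1)/(r + 3)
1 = 1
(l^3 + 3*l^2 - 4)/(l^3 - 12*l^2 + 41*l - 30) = (l^2 + 4*l + 4)/(l^2 - 11*l + 30)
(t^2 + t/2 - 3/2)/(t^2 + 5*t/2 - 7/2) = (2*t + 3)/(2*t + 7)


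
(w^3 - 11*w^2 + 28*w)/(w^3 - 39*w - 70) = w*(w - 4)/(w^2 + 7*w + 10)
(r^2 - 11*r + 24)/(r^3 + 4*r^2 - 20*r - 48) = (r^2 - 11*r + 24)/(r^3 + 4*r^2 - 20*r - 48)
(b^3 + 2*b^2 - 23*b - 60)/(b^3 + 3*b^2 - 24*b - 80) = (b + 3)/(b + 4)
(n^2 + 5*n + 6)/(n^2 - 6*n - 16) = (n + 3)/(n - 8)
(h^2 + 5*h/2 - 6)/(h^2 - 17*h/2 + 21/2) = (h + 4)/(h - 7)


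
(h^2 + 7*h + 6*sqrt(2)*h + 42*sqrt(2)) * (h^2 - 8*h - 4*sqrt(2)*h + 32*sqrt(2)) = h^4 - h^3 + 2*sqrt(2)*h^3 - 104*h^2 - 2*sqrt(2)*h^2 - 112*sqrt(2)*h + 48*h + 2688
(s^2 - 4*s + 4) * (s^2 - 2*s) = s^4 - 6*s^3 + 12*s^2 - 8*s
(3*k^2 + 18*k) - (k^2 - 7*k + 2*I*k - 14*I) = 2*k^2 + 25*k - 2*I*k + 14*I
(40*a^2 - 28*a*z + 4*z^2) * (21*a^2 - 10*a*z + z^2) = 840*a^4 - 988*a^3*z + 404*a^2*z^2 - 68*a*z^3 + 4*z^4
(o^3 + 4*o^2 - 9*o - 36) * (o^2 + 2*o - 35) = o^5 + 6*o^4 - 36*o^3 - 194*o^2 + 243*o + 1260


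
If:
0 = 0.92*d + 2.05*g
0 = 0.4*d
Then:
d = 0.00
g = 0.00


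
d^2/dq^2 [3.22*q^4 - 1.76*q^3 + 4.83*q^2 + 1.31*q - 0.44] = 38.64*q^2 - 10.56*q + 9.66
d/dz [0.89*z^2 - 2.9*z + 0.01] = 1.78*z - 2.9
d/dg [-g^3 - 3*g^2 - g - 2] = -3*g^2 - 6*g - 1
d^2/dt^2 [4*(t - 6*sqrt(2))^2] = 8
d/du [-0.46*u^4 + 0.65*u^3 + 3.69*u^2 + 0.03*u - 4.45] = -1.84*u^3 + 1.95*u^2 + 7.38*u + 0.03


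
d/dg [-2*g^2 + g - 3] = 1 - 4*g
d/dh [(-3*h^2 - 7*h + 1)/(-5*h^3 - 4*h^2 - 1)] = (-h*(15*h + 8)*(3*h^2 + 7*h - 1) + (6*h + 7)*(5*h^3 + 4*h^2 + 1))/(5*h^3 + 4*h^2 + 1)^2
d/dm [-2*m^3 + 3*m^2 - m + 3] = -6*m^2 + 6*m - 1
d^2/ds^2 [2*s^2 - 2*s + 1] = 4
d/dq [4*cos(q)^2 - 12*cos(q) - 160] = 4*(3 - 2*cos(q))*sin(q)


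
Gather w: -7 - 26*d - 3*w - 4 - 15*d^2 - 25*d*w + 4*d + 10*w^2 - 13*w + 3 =-15*d^2 - 22*d + 10*w^2 + w*(-25*d - 16) - 8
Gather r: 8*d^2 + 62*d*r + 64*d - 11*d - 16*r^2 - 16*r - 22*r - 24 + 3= 8*d^2 + 53*d - 16*r^2 + r*(62*d - 38) - 21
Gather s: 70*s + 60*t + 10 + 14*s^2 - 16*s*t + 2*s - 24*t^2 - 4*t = 14*s^2 + s*(72 - 16*t) - 24*t^2 + 56*t + 10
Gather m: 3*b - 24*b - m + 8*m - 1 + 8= -21*b + 7*m + 7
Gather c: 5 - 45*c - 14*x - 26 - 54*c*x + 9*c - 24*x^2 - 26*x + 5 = c*(-54*x - 36) - 24*x^2 - 40*x - 16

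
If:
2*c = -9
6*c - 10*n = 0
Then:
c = -9/2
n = -27/10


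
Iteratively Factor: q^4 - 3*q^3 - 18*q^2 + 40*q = (q - 2)*(q^3 - q^2 - 20*q) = (q - 5)*(q - 2)*(q^2 + 4*q) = (q - 5)*(q - 2)*(q + 4)*(q)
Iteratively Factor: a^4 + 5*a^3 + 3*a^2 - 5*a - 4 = (a + 4)*(a^3 + a^2 - a - 1) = (a + 1)*(a + 4)*(a^2 - 1) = (a - 1)*(a + 1)*(a + 4)*(a + 1)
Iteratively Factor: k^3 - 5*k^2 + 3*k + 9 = (k - 3)*(k^2 - 2*k - 3) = (k - 3)^2*(k + 1)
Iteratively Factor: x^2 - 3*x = (x)*(x - 3)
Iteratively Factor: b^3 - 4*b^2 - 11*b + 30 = (b + 3)*(b^2 - 7*b + 10) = (b - 5)*(b + 3)*(b - 2)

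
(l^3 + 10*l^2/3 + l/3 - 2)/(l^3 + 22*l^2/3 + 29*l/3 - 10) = (l + 1)/(l + 5)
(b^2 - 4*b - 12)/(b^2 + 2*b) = (b - 6)/b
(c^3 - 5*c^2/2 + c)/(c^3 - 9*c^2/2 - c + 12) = c*(2*c - 1)/(2*c^2 - 5*c - 12)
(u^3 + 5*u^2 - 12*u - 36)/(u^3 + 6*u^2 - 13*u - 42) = (u + 6)/(u + 7)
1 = 1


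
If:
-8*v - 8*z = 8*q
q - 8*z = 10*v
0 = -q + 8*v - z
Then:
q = 0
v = 0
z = 0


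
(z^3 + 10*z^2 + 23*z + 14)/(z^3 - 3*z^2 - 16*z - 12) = (z + 7)/(z - 6)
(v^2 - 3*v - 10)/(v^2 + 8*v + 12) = (v - 5)/(v + 6)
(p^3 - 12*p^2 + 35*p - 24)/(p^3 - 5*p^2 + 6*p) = (p^2 - 9*p + 8)/(p*(p - 2))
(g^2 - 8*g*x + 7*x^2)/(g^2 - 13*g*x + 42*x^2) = (-g + x)/(-g + 6*x)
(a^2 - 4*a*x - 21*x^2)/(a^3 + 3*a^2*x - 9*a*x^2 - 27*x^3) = (-a + 7*x)/(-a^2 + 9*x^2)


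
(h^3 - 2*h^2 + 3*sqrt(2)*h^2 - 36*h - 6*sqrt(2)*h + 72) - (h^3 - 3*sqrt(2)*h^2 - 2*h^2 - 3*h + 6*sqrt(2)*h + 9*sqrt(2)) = 6*sqrt(2)*h^2 - 33*h - 12*sqrt(2)*h - 9*sqrt(2) + 72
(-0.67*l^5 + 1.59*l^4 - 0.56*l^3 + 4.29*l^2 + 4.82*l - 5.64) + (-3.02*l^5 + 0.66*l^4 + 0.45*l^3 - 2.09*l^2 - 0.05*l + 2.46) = -3.69*l^5 + 2.25*l^4 - 0.11*l^3 + 2.2*l^2 + 4.77*l - 3.18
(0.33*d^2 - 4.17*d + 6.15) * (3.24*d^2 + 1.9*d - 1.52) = 1.0692*d^4 - 12.8838*d^3 + 11.5014*d^2 + 18.0234*d - 9.348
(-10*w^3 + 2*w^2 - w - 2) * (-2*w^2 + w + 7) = 20*w^5 - 14*w^4 - 66*w^3 + 17*w^2 - 9*w - 14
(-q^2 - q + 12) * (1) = -q^2 - q + 12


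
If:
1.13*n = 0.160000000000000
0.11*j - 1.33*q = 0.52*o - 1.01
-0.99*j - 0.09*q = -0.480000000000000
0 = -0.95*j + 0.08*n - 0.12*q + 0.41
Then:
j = 0.59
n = 0.14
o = 5.05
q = -1.17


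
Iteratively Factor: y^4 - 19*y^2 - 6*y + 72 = (y + 3)*(y^3 - 3*y^2 - 10*y + 24) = (y - 4)*(y + 3)*(y^2 + y - 6) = (y - 4)*(y - 2)*(y + 3)*(y + 3)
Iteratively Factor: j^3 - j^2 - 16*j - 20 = (j - 5)*(j^2 + 4*j + 4) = (j - 5)*(j + 2)*(j + 2)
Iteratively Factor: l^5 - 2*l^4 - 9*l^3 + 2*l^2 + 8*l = (l + 2)*(l^4 - 4*l^3 - l^2 + 4*l) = (l + 1)*(l + 2)*(l^3 - 5*l^2 + 4*l) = (l - 1)*(l + 1)*(l + 2)*(l^2 - 4*l) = l*(l - 1)*(l + 1)*(l + 2)*(l - 4)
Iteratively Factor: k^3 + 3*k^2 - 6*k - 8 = (k + 1)*(k^2 + 2*k - 8) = (k + 1)*(k + 4)*(k - 2)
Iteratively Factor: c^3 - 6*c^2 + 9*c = (c - 3)*(c^2 - 3*c) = (c - 3)^2*(c)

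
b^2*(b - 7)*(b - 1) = b^4 - 8*b^3 + 7*b^2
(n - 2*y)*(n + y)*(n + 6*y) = n^3 + 5*n^2*y - 8*n*y^2 - 12*y^3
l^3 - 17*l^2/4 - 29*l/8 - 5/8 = (l - 5)*(l + 1/4)*(l + 1/2)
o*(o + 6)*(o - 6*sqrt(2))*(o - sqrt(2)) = o^4 - 7*sqrt(2)*o^3 + 6*o^3 - 42*sqrt(2)*o^2 + 12*o^2 + 72*o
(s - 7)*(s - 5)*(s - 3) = s^3 - 15*s^2 + 71*s - 105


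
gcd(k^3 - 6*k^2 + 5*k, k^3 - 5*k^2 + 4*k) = k^2 - k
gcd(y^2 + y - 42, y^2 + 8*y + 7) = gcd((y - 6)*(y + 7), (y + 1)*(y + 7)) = y + 7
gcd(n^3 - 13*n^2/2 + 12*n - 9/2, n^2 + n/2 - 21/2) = n - 3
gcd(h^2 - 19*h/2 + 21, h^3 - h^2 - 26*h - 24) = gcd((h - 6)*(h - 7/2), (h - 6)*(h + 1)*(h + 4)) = h - 6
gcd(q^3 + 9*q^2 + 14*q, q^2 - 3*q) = q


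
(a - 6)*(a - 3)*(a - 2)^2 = a^4 - 13*a^3 + 58*a^2 - 108*a + 72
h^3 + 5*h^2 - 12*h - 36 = (h - 3)*(h + 2)*(h + 6)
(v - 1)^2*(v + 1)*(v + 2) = v^4 + v^3 - 3*v^2 - v + 2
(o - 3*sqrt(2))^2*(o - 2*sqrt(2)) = o^3 - 8*sqrt(2)*o^2 + 42*o - 36*sqrt(2)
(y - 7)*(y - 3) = y^2 - 10*y + 21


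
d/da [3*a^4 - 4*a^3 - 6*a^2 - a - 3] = 12*a^3 - 12*a^2 - 12*a - 1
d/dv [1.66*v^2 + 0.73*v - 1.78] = 3.32*v + 0.73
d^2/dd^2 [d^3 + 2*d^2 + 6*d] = 6*d + 4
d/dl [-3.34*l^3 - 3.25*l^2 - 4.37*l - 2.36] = -10.02*l^2 - 6.5*l - 4.37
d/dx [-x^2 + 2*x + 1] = 2 - 2*x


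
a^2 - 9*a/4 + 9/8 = (a - 3/2)*(a - 3/4)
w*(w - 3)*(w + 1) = w^3 - 2*w^2 - 3*w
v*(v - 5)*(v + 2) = v^3 - 3*v^2 - 10*v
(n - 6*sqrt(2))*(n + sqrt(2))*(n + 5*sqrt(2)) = n^3 - 62*n - 60*sqrt(2)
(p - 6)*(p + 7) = p^2 + p - 42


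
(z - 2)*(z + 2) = z^2 - 4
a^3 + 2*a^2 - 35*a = a*(a - 5)*(a + 7)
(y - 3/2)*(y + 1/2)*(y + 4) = y^3 + 3*y^2 - 19*y/4 - 3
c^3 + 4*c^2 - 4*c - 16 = (c - 2)*(c + 2)*(c + 4)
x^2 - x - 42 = (x - 7)*(x + 6)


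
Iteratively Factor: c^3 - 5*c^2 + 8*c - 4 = (c - 2)*(c^2 - 3*c + 2) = (c - 2)^2*(c - 1)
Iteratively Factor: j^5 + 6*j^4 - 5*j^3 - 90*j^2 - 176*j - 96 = (j + 1)*(j^4 + 5*j^3 - 10*j^2 - 80*j - 96) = (j - 4)*(j + 1)*(j^3 + 9*j^2 + 26*j + 24) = (j - 4)*(j + 1)*(j + 2)*(j^2 + 7*j + 12) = (j - 4)*(j + 1)*(j + 2)*(j + 3)*(j + 4)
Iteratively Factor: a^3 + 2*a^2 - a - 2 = (a + 1)*(a^2 + a - 2) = (a - 1)*(a + 1)*(a + 2)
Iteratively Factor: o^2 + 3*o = (o)*(o + 3)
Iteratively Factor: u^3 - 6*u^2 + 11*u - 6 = (u - 3)*(u^2 - 3*u + 2) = (u - 3)*(u - 2)*(u - 1)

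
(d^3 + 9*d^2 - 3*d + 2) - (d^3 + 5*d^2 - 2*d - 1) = 4*d^2 - d + 3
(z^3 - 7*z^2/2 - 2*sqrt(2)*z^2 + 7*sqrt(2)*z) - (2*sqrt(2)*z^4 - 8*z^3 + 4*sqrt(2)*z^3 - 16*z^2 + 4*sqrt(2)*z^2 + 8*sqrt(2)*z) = -2*sqrt(2)*z^4 - 4*sqrt(2)*z^3 + 9*z^3 - 6*sqrt(2)*z^2 + 25*z^2/2 - sqrt(2)*z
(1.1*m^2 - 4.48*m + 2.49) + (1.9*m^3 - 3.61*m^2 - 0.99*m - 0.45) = 1.9*m^3 - 2.51*m^2 - 5.47*m + 2.04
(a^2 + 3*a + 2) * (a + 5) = a^3 + 8*a^2 + 17*a + 10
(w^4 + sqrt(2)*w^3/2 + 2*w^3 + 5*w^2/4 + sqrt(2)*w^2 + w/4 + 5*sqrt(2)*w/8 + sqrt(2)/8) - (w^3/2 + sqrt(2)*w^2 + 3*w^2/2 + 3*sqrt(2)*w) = w^4 + sqrt(2)*w^3/2 + 3*w^3/2 - w^2/4 - 19*sqrt(2)*w/8 + w/4 + sqrt(2)/8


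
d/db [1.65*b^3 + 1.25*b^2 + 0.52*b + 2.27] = 4.95*b^2 + 2.5*b + 0.52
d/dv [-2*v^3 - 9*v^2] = 6*v*(-v - 3)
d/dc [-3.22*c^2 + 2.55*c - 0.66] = 2.55 - 6.44*c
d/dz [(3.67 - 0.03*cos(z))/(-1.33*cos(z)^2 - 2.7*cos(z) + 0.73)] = (0.0399*cos(z)^2 - 9.7622*cos(z) - 9.8871)*sin(z)/(1.7689*cos(z)^4 + 7.182*cos(z)^3 + 5.3482*cos(z)^2 - 3.942*cos(z) + 0.5329)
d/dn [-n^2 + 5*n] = 5 - 2*n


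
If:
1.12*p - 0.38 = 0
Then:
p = 0.34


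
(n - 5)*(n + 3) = n^2 - 2*n - 15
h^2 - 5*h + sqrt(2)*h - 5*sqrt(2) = (h - 5)*(h + sqrt(2))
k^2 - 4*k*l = k*(k - 4*l)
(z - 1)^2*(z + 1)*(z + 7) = z^4 + 6*z^3 - 8*z^2 - 6*z + 7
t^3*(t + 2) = t^4 + 2*t^3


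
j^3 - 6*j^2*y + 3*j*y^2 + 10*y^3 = (j - 5*y)*(j - 2*y)*(j + y)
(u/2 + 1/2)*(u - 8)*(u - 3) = u^3/2 - 5*u^2 + 13*u/2 + 12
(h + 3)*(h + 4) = h^2 + 7*h + 12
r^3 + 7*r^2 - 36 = (r - 2)*(r + 3)*(r + 6)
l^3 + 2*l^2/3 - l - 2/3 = (l - 1)*(l + 2/3)*(l + 1)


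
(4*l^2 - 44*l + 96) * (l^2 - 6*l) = 4*l^4 - 68*l^3 + 360*l^2 - 576*l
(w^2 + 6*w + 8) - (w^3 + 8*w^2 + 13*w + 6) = -w^3 - 7*w^2 - 7*w + 2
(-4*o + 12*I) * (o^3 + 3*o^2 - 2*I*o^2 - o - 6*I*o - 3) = -4*o^4 - 12*o^3 + 20*I*o^3 + 28*o^2 + 60*I*o^2 + 84*o - 12*I*o - 36*I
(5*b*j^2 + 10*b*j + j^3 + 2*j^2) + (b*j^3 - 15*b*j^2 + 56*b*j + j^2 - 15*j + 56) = b*j^3 - 10*b*j^2 + 66*b*j + j^3 + 3*j^2 - 15*j + 56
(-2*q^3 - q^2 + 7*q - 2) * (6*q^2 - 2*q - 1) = -12*q^5 - 2*q^4 + 46*q^3 - 25*q^2 - 3*q + 2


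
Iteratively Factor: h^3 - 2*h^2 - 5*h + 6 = (h - 1)*(h^2 - h - 6) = (h - 1)*(h + 2)*(h - 3)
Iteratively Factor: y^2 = (y)*(y)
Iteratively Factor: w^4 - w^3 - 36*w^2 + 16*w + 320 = (w - 5)*(w^3 + 4*w^2 - 16*w - 64) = (w - 5)*(w + 4)*(w^2 - 16) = (w - 5)*(w + 4)^2*(w - 4)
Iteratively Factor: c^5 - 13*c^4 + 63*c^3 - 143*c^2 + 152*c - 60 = (c - 3)*(c^4 - 10*c^3 + 33*c^2 - 44*c + 20) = (c - 3)*(c - 1)*(c^3 - 9*c^2 + 24*c - 20) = (c - 3)*(c - 2)*(c - 1)*(c^2 - 7*c + 10) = (c - 5)*(c - 3)*(c - 2)*(c - 1)*(c - 2)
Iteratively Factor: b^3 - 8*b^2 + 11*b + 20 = (b - 4)*(b^2 - 4*b - 5) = (b - 4)*(b + 1)*(b - 5)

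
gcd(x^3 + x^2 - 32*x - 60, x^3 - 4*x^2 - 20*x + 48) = x - 6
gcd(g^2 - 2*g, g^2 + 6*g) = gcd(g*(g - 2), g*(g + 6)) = g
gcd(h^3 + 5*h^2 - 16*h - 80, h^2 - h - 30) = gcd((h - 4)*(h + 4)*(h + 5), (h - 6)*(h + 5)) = h + 5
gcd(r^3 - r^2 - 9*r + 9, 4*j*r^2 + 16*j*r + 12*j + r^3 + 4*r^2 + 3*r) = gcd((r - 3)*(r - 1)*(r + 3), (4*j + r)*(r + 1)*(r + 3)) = r + 3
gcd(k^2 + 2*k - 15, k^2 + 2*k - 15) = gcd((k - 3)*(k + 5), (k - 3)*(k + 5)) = k^2 + 2*k - 15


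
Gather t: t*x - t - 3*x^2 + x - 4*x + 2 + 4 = t*(x - 1) - 3*x^2 - 3*x + 6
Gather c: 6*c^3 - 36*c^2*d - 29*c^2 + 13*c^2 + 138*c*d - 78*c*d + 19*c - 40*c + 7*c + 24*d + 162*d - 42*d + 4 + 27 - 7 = 6*c^3 + c^2*(-36*d - 16) + c*(60*d - 14) + 144*d + 24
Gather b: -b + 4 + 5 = 9 - b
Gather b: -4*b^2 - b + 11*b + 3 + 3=-4*b^2 + 10*b + 6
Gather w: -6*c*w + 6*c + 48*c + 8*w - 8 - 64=54*c + w*(8 - 6*c) - 72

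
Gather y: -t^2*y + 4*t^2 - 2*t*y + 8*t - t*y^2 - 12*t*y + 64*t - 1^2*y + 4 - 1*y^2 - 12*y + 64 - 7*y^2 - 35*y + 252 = 4*t^2 + 72*t + y^2*(-t - 8) + y*(-t^2 - 14*t - 48) + 320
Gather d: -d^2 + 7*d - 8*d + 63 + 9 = -d^2 - d + 72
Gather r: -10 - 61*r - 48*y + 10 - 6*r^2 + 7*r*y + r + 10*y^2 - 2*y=-6*r^2 + r*(7*y - 60) + 10*y^2 - 50*y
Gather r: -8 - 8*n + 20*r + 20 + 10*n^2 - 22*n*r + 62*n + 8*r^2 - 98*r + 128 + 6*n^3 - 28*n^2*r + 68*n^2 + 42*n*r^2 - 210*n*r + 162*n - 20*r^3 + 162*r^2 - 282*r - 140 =6*n^3 + 78*n^2 + 216*n - 20*r^3 + r^2*(42*n + 170) + r*(-28*n^2 - 232*n - 360)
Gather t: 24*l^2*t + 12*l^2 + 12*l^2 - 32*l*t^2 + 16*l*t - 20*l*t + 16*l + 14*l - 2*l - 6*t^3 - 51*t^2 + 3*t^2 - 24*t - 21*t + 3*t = 24*l^2 + 28*l - 6*t^3 + t^2*(-32*l - 48) + t*(24*l^2 - 4*l - 42)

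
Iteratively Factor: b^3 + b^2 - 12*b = (b - 3)*(b^2 + 4*b) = b*(b - 3)*(b + 4)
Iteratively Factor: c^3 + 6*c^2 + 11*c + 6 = (c + 2)*(c^2 + 4*c + 3) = (c + 1)*(c + 2)*(c + 3)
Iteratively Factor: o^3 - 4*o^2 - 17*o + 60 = (o - 3)*(o^2 - o - 20) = (o - 3)*(o + 4)*(o - 5)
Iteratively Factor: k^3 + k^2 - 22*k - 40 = (k - 5)*(k^2 + 6*k + 8) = (k - 5)*(k + 2)*(k + 4)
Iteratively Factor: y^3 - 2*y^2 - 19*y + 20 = (y - 1)*(y^2 - y - 20) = (y - 1)*(y + 4)*(y - 5)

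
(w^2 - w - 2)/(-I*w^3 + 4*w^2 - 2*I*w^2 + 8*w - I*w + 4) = I*(w - 2)/(w^2 + w*(1 + 4*I) + 4*I)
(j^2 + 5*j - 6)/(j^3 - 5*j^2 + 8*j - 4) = (j + 6)/(j^2 - 4*j + 4)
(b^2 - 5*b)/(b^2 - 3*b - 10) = b/(b + 2)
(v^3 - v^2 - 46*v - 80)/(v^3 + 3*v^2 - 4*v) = (v^3 - v^2 - 46*v - 80)/(v*(v^2 + 3*v - 4))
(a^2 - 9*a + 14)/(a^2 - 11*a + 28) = (a - 2)/(a - 4)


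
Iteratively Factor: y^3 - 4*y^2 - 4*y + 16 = (y - 4)*(y^2 - 4) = (y - 4)*(y + 2)*(y - 2)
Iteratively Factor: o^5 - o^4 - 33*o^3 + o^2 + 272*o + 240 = (o - 4)*(o^4 + 3*o^3 - 21*o^2 - 83*o - 60) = (o - 4)*(o + 3)*(o^3 - 21*o - 20) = (o - 5)*(o - 4)*(o + 3)*(o^2 + 5*o + 4) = (o - 5)*(o - 4)*(o + 3)*(o + 4)*(o + 1)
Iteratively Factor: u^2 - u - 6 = (u + 2)*(u - 3)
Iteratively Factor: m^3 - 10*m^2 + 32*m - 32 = (m - 2)*(m^2 - 8*m + 16) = (m - 4)*(m - 2)*(m - 4)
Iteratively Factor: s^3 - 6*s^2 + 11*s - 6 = (s - 3)*(s^2 - 3*s + 2) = (s - 3)*(s - 2)*(s - 1)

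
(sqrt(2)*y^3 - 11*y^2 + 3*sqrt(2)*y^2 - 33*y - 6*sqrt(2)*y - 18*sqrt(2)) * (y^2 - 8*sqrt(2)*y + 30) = sqrt(2)*y^5 - 27*y^4 + 3*sqrt(2)*y^4 - 81*y^3 + 112*sqrt(2)*y^3 - 234*y^2 + 336*sqrt(2)*y^2 - 702*y - 180*sqrt(2)*y - 540*sqrt(2)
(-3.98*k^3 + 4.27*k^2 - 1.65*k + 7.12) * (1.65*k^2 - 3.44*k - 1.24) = -6.567*k^5 + 20.7367*k^4 - 12.4761*k^3 + 12.1292*k^2 - 22.4468*k - 8.8288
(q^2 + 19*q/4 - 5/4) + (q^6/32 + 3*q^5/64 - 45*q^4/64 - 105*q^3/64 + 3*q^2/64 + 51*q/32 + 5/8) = q^6/32 + 3*q^5/64 - 45*q^4/64 - 105*q^3/64 + 67*q^2/64 + 203*q/32 - 5/8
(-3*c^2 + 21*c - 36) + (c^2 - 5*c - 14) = -2*c^2 + 16*c - 50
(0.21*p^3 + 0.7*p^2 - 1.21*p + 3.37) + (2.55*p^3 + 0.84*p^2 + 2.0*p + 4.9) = 2.76*p^3 + 1.54*p^2 + 0.79*p + 8.27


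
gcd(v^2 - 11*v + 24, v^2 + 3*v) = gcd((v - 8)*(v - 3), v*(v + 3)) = 1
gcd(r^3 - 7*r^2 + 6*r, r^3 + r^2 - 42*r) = r^2 - 6*r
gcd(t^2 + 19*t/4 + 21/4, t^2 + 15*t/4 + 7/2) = t + 7/4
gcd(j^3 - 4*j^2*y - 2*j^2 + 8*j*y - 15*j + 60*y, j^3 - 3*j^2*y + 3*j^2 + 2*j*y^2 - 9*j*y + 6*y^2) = j + 3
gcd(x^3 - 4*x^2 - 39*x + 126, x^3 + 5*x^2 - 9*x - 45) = x - 3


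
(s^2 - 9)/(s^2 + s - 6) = (s - 3)/(s - 2)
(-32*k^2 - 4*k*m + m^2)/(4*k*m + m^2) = (-8*k + m)/m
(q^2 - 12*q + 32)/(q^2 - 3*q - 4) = (q - 8)/(q + 1)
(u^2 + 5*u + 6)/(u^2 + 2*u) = (u + 3)/u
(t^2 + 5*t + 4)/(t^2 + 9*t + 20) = (t + 1)/(t + 5)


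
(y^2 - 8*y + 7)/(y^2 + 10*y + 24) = (y^2 - 8*y + 7)/(y^2 + 10*y + 24)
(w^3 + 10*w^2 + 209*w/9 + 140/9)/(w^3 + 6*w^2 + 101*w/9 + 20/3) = (w + 7)/(w + 3)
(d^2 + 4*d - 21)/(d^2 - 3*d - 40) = (-d^2 - 4*d + 21)/(-d^2 + 3*d + 40)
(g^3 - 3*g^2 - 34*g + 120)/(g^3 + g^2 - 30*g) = (g - 4)/g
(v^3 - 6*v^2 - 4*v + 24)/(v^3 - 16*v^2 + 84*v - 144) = (v^2 - 4)/(v^2 - 10*v + 24)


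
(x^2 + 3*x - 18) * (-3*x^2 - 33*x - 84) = -3*x^4 - 42*x^3 - 129*x^2 + 342*x + 1512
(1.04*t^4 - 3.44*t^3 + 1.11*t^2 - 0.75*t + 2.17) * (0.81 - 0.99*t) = -1.0296*t^5 + 4.248*t^4 - 3.8853*t^3 + 1.6416*t^2 - 2.7558*t + 1.7577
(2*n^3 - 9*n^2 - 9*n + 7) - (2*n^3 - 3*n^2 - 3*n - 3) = -6*n^2 - 6*n + 10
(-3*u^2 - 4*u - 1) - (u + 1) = -3*u^2 - 5*u - 2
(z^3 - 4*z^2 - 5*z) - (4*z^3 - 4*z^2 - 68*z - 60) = -3*z^3 + 63*z + 60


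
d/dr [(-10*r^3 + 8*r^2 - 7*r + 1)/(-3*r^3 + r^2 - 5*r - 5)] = 2*(7*r^4 + 29*r^3 + 63*r^2 - 41*r + 20)/(9*r^6 - 6*r^5 + 31*r^4 + 20*r^3 + 15*r^2 + 50*r + 25)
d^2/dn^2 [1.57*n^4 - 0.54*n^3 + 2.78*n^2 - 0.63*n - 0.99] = 18.84*n^2 - 3.24*n + 5.56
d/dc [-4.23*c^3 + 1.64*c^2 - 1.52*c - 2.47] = -12.69*c^2 + 3.28*c - 1.52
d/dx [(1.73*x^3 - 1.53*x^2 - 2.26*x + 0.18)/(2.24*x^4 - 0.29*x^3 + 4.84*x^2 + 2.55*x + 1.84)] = (-3.8752*x^6 + 6.8544*x^5 + 23.1167*x^4 + 5.8994*x^3 + 16.7431*x^2 - 7.3728*x - 4.6174)/(5.0176*x^8 - 1.2992*x^7 + 21.7673*x^6 + 8.6168*x^5 + 30.1898*x^4 + 23.6168*x^3 + 24.3137*x^2 + 9.384*x + 3.3856)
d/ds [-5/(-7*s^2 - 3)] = -70*s/(7*s^2 + 3)^2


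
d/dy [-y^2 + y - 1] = 1 - 2*y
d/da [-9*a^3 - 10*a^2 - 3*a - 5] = -27*a^2 - 20*a - 3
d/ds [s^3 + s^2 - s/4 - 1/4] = 3*s^2 + 2*s - 1/4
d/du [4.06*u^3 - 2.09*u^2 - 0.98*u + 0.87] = 12.18*u^2 - 4.18*u - 0.98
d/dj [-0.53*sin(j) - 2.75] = -0.53*cos(j)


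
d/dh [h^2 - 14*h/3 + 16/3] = 2*h - 14/3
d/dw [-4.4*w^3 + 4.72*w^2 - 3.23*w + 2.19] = -13.2*w^2 + 9.44*w - 3.23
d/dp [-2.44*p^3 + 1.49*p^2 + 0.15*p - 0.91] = -7.32*p^2 + 2.98*p + 0.15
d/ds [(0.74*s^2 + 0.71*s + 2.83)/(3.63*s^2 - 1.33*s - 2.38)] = (-3.5615*s^2 - 24.0682*s + 2.0741)/(13.1769*s^4 - 9.6558*s^3 - 15.5099*s^2 + 6.3308*s + 5.6644)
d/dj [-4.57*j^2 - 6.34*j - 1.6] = -9.14*j - 6.34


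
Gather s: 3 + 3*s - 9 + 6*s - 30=9*s - 36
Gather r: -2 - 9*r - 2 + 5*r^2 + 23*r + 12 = 5*r^2 + 14*r + 8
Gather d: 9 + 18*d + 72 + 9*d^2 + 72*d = 9*d^2 + 90*d + 81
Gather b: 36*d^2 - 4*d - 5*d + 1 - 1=36*d^2 - 9*d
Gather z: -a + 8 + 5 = 13 - a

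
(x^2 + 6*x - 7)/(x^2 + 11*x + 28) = (x - 1)/(x + 4)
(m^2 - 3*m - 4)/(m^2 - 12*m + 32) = (m + 1)/(m - 8)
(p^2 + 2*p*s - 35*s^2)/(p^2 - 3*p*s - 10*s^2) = (p + 7*s)/(p + 2*s)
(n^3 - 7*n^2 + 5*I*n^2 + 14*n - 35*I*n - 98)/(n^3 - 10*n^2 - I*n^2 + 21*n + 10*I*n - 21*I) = (n^2 + 5*I*n + 14)/(n^2 - n*(3 + I) + 3*I)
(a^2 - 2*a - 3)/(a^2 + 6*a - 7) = (a^2 - 2*a - 3)/(a^2 + 6*a - 7)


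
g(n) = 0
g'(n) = 0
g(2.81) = 0.00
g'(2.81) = 0.00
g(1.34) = 0.00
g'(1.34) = 0.00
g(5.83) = 0.00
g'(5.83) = 0.00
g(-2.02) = 0.00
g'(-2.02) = 0.00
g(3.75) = 0.00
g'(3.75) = 0.00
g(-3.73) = 0.00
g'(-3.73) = 0.00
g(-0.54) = 0.00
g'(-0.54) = 0.00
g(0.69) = 0.00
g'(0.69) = 0.00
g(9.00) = 0.00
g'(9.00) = 0.00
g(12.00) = 0.00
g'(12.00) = 0.00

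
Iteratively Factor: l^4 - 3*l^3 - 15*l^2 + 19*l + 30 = (l - 2)*(l^3 - l^2 - 17*l - 15) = (l - 5)*(l - 2)*(l^2 + 4*l + 3) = (l - 5)*(l - 2)*(l + 1)*(l + 3)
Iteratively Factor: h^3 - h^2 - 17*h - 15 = (h - 5)*(h^2 + 4*h + 3) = (h - 5)*(h + 1)*(h + 3)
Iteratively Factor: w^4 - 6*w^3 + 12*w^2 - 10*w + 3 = (w - 1)*(w^3 - 5*w^2 + 7*w - 3) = (w - 1)^2*(w^2 - 4*w + 3) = (w - 1)^3*(w - 3)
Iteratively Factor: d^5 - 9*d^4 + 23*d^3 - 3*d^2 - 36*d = (d - 3)*(d^4 - 6*d^3 + 5*d^2 + 12*d) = d*(d - 3)*(d^3 - 6*d^2 + 5*d + 12) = d*(d - 4)*(d - 3)*(d^2 - 2*d - 3) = d*(d - 4)*(d - 3)*(d + 1)*(d - 3)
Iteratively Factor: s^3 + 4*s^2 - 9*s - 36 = (s + 4)*(s^2 - 9) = (s - 3)*(s + 4)*(s + 3)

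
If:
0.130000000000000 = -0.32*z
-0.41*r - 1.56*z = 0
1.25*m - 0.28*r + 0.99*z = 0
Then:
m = 0.67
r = 1.55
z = -0.41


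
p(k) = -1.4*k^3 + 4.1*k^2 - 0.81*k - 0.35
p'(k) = -4.2*k^2 + 8.2*k - 0.81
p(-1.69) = 19.49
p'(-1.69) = -26.66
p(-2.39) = 44.12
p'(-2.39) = -44.40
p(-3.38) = 103.29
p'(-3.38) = -76.51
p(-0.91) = 4.84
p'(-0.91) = -11.75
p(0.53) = 0.16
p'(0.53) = 2.36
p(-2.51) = 49.65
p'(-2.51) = -47.85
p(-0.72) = 2.88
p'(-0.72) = -8.89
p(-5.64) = 385.81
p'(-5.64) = -180.66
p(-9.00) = 1359.64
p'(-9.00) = -414.81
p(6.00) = -160.01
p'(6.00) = -102.81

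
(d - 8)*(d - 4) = d^2 - 12*d + 32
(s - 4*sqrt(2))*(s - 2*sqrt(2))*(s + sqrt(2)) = s^3 - 5*sqrt(2)*s^2 + 4*s + 16*sqrt(2)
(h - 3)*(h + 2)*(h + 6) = h^3 + 5*h^2 - 12*h - 36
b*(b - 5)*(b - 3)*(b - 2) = b^4 - 10*b^3 + 31*b^2 - 30*b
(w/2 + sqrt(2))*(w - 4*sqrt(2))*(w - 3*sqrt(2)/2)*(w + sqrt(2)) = w^4/2 - 5*sqrt(2)*w^3/4 - 17*w^2/2 + 7*sqrt(2)*w + 24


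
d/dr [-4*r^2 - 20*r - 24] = -8*r - 20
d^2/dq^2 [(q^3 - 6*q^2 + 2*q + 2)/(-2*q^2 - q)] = 2*(-21*q^3 - 24*q^2 - 12*q - 2)/(q^3*(8*q^3 + 12*q^2 + 6*q + 1))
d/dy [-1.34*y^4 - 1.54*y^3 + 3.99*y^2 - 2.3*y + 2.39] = -5.36*y^3 - 4.62*y^2 + 7.98*y - 2.3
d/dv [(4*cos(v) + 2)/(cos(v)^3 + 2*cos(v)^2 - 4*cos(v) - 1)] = 32*(4*cos(v)^3 + 7*cos(v)^2 + 4*cos(v) - 2)*sin(v)/(-13*cos(v) + 4*cos(2*v) + cos(3*v))^2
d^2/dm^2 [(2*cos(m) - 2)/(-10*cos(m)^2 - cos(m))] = 2*(-410*sin(m)^4/cos(m)^3 - 100*sin(m)^2 - 130 - 221/cos(m) + 60/cos(m)^2 + 412/cos(m)^3)/(10*cos(m) + 1)^3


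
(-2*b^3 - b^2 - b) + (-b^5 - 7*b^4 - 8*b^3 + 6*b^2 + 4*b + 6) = -b^5 - 7*b^4 - 10*b^3 + 5*b^2 + 3*b + 6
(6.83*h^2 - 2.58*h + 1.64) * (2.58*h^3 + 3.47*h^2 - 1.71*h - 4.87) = 17.6214*h^5 + 17.0437*h^4 - 16.4007*h^3 - 23.1595*h^2 + 9.7602*h - 7.9868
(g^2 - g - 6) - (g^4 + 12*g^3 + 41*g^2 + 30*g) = -g^4 - 12*g^3 - 40*g^2 - 31*g - 6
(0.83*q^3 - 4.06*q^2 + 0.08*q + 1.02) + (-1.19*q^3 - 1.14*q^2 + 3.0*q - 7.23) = -0.36*q^3 - 5.2*q^2 + 3.08*q - 6.21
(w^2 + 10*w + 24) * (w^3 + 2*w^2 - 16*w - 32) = w^5 + 12*w^4 + 28*w^3 - 144*w^2 - 704*w - 768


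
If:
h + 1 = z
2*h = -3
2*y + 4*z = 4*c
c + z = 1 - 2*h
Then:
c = 9/2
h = -3/2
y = 10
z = -1/2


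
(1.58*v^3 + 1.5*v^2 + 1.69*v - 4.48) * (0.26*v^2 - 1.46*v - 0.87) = 0.4108*v^5 - 1.9168*v^4 - 3.1252*v^3 - 4.9372*v^2 + 5.0705*v + 3.8976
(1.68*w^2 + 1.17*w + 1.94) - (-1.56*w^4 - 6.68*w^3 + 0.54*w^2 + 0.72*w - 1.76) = 1.56*w^4 + 6.68*w^3 + 1.14*w^2 + 0.45*w + 3.7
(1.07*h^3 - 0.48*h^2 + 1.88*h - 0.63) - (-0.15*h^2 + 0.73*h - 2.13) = 1.07*h^3 - 0.33*h^2 + 1.15*h + 1.5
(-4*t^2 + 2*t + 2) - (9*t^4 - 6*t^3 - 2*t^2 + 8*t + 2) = -9*t^4 + 6*t^3 - 2*t^2 - 6*t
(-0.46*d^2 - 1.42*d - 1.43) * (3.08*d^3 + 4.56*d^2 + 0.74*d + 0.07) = -1.4168*d^5 - 6.4712*d^4 - 11.22*d^3 - 7.6038*d^2 - 1.1576*d - 0.1001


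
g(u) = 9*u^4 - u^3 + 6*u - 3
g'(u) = 36*u^3 - 3*u^2 + 6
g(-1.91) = 112.29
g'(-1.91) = -255.79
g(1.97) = 136.73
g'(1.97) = 269.59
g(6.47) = 15535.99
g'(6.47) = 9630.66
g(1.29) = 27.52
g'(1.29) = 78.29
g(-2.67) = 457.41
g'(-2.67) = -700.62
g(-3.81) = 1925.90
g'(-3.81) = -2028.58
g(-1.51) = 38.17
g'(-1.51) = -124.79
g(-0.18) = -4.06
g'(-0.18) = 5.69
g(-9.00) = 59721.00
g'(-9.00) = -26481.00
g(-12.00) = 188277.00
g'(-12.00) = -62634.00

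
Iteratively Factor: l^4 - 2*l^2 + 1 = (l - 1)*(l^3 + l^2 - l - 1) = (l - 1)^2*(l^2 + 2*l + 1) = (l - 1)^2*(l + 1)*(l + 1)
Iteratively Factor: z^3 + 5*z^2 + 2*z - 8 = (z + 2)*(z^2 + 3*z - 4) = (z + 2)*(z + 4)*(z - 1)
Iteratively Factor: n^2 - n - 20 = (n - 5)*(n + 4)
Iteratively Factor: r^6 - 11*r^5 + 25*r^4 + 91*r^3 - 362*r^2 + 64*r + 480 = (r - 4)*(r^5 - 7*r^4 - 3*r^3 + 79*r^2 - 46*r - 120) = (r - 4)*(r - 2)*(r^4 - 5*r^3 - 13*r^2 + 53*r + 60) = (r - 4)^2*(r - 2)*(r^3 - r^2 - 17*r - 15) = (r - 4)^2*(r - 2)*(r + 1)*(r^2 - 2*r - 15) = (r - 4)^2*(r - 2)*(r + 1)*(r + 3)*(r - 5)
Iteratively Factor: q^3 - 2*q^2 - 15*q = (q - 5)*(q^2 + 3*q) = q*(q - 5)*(q + 3)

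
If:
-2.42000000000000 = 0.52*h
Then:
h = -4.65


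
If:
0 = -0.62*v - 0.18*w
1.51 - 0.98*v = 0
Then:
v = 1.54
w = -5.31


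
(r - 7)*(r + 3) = r^2 - 4*r - 21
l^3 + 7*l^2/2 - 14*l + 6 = (l - 2)*(l - 1/2)*(l + 6)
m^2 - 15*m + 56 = (m - 8)*(m - 7)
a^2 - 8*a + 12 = (a - 6)*(a - 2)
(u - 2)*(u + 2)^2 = u^3 + 2*u^2 - 4*u - 8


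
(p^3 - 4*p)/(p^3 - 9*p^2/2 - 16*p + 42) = 2*p*(p + 2)/(2*p^2 - 5*p - 42)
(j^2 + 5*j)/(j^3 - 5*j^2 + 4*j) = (j + 5)/(j^2 - 5*j + 4)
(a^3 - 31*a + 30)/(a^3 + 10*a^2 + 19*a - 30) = (a - 5)/(a + 5)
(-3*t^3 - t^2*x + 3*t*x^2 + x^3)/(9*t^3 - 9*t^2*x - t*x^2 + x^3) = (t + x)/(-3*t + x)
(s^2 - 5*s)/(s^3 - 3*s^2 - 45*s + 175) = s/(s^2 + 2*s - 35)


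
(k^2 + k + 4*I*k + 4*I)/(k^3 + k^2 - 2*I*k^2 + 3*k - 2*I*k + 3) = (k + 4*I)/(k^2 - 2*I*k + 3)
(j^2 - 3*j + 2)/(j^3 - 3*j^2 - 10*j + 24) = (j - 1)/(j^2 - j - 12)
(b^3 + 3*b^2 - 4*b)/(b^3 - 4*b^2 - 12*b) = (-b^2 - 3*b + 4)/(-b^2 + 4*b + 12)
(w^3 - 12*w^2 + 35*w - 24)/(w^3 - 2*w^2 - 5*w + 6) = (w - 8)/(w + 2)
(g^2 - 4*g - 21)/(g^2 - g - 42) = (g + 3)/(g + 6)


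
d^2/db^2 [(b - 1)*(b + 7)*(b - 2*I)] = 6*b + 12 - 4*I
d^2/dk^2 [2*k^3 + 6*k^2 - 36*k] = 12*k + 12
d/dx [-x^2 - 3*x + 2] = -2*x - 3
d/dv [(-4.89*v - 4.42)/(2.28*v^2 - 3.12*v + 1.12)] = (11.1492*v^2 + 20.1552*v - 19.2672)/(5.1984*v^4 - 14.2272*v^3 + 14.8416*v^2 - 6.9888*v + 1.2544)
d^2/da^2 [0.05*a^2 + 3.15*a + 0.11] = 0.100000000000000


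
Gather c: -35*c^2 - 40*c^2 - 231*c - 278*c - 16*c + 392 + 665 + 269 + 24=-75*c^2 - 525*c + 1350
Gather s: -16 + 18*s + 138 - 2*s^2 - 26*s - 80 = -2*s^2 - 8*s + 42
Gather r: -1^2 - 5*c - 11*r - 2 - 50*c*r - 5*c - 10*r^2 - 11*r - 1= -10*c - 10*r^2 + r*(-50*c - 22) - 4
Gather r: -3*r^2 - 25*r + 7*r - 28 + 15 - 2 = -3*r^2 - 18*r - 15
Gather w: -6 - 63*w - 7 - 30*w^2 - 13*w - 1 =-30*w^2 - 76*w - 14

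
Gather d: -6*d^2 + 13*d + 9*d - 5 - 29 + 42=-6*d^2 + 22*d + 8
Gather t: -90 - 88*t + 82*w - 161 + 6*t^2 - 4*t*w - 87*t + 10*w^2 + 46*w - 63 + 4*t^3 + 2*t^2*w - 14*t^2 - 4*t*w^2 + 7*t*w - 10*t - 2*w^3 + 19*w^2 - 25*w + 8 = 4*t^3 + t^2*(2*w - 8) + t*(-4*w^2 + 3*w - 185) - 2*w^3 + 29*w^2 + 103*w - 306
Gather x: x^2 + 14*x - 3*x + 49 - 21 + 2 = x^2 + 11*x + 30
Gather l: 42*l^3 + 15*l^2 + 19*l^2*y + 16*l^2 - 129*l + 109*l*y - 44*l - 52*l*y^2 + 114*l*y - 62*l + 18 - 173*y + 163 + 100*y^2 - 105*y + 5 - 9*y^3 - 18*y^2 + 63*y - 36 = 42*l^3 + l^2*(19*y + 31) + l*(-52*y^2 + 223*y - 235) - 9*y^3 + 82*y^2 - 215*y + 150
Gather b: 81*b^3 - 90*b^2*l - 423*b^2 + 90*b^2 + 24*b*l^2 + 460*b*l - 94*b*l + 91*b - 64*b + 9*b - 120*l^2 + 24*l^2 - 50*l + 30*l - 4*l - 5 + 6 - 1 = 81*b^3 + b^2*(-90*l - 333) + b*(24*l^2 + 366*l + 36) - 96*l^2 - 24*l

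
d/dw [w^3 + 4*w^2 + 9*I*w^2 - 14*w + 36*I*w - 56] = 3*w^2 + w*(8 + 18*I) - 14 + 36*I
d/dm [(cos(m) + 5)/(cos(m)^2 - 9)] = (cos(m)^2 + 10*cos(m) + 9)*sin(m)/(cos(m)^2 - 9)^2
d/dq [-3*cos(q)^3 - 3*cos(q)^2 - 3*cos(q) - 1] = 3*(3*cos(q)^2 + 2*cos(q) + 1)*sin(q)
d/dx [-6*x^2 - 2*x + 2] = -12*x - 2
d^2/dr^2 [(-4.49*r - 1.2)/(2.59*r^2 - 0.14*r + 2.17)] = (-(4.49*r + 1.2)*(5.18*r - 0.14)*(10.36*r - 0.28) + (69.7746*r + 4.9588)*(2.59*r^2 - 0.14*r + 2.17))/(2.59*r^2 - 0.14*r + 2.17)^3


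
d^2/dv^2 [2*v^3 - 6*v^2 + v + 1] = 12*v - 12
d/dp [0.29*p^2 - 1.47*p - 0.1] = 0.58*p - 1.47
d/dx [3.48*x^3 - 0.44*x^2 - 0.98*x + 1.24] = 10.44*x^2 - 0.88*x - 0.98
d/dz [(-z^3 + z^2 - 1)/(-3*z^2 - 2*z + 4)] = (3*z^4 + 4*z^3 - 14*z^2 + 2*z - 2)/(9*z^4 + 12*z^3 - 20*z^2 - 16*z + 16)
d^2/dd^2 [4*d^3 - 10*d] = 24*d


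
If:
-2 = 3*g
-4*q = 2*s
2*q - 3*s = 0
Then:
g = -2/3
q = 0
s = 0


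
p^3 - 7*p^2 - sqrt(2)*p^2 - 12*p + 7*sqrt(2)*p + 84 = (p - 7)*(p - 3*sqrt(2))*(p + 2*sqrt(2))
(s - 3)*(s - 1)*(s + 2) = s^3 - 2*s^2 - 5*s + 6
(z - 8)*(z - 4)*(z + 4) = z^3 - 8*z^2 - 16*z + 128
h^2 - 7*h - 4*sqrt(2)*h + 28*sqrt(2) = (h - 7)*(h - 4*sqrt(2))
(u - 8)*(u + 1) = u^2 - 7*u - 8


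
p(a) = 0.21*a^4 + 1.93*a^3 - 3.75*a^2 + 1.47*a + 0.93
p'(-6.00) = 73.47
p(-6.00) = -287.61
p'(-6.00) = 73.47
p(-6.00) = -287.61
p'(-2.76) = 48.62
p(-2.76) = -60.08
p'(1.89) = 13.65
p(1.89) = 6.02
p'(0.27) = -0.12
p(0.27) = 1.09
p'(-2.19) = 36.84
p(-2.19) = -35.72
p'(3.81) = 103.40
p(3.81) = 103.09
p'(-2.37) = 40.58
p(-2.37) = -42.68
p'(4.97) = 210.33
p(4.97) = 280.67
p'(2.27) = 24.11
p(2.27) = 13.09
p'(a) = 0.84*a^3 + 5.79*a^2 - 7.5*a + 1.47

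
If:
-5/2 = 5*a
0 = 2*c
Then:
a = -1/2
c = 0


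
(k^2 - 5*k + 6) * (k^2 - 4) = k^4 - 5*k^3 + 2*k^2 + 20*k - 24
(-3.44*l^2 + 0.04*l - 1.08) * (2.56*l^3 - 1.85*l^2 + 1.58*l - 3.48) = -8.8064*l^5 + 6.4664*l^4 - 8.274*l^3 + 14.0324*l^2 - 1.8456*l + 3.7584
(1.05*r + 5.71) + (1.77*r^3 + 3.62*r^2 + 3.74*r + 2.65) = 1.77*r^3 + 3.62*r^2 + 4.79*r + 8.36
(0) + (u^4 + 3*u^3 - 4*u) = u^4 + 3*u^3 - 4*u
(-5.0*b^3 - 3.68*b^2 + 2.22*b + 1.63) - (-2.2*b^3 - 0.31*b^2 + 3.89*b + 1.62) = -2.8*b^3 - 3.37*b^2 - 1.67*b + 0.00999999999999979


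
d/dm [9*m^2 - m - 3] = 18*m - 1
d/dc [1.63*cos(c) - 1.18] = -1.63*sin(c)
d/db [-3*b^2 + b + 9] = 1 - 6*b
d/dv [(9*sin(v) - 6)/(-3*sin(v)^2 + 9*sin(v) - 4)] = 9*(3*sin(v)^2 - 4*sin(v) + 2)*cos(v)/(3*sin(v)^2 - 9*sin(v) + 4)^2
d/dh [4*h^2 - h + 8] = 8*h - 1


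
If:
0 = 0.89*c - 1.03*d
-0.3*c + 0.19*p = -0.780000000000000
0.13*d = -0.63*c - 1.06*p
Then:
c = 1.80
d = 1.56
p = -1.26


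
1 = 1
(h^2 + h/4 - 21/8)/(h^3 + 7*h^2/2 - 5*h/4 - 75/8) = (4*h + 7)/(4*h^2 + 20*h + 25)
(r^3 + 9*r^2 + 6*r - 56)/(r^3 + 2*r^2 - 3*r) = (r^3 + 9*r^2 + 6*r - 56)/(r*(r^2 + 2*r - 3))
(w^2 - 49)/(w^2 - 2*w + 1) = (w^2 - 49)/(w^2 - 2*w + 1)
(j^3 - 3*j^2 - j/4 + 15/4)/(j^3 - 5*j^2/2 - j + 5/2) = (j - 3/2)/(j - 1)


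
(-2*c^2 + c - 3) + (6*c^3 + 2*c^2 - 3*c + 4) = 6*c^3 - 2*c + 1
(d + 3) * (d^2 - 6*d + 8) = d^3 - 3*d^2 - 10*d + 24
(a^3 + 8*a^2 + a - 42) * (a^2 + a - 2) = a^5 + 9*a^4 + 7*a^3 - 57*a^2 - 44*a + 84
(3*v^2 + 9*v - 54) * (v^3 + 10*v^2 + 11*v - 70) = 3*v^5 + 39*v^4 + 69*v^3 - 651*v^2 - 1224*v + 3780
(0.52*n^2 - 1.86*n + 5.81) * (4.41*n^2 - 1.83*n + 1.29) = 2.2932*n^4 - 9.1542*n^3 + 29.6967*n^2 - 13.0317*n + 7.4949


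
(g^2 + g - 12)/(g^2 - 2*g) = (g^2 + g - 12)/(g*(g - 2))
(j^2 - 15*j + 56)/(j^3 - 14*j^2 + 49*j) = (j - 8)/(j*(j - 7))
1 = 1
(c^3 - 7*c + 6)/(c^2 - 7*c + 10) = (c^2 + 2*c - 3)/(c - 5)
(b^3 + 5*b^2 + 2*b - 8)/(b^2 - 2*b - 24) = (b^2 + b - 2)/(b - 6)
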